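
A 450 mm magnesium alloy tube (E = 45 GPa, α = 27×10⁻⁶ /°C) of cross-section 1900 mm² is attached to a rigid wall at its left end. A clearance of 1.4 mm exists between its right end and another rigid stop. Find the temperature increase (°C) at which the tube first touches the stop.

Contact occurs when the free expansion equals the gap: αΔT L = 1.4 mm.
So ΔT = g/(αL) = 1.4/(27×10⁻⁶ × 450) = 115.2 °C.

ΔT ≈ 115 °C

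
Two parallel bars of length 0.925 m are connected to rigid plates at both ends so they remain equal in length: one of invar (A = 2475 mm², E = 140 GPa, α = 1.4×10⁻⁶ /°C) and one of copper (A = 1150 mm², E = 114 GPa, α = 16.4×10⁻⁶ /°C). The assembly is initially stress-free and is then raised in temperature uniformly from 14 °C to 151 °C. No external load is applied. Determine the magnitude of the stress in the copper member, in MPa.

σ ≈ 170 MPa (compressive)

Both members must finish at the same length. With the larger α, the copper tends to over-expand; the plates restrain it, putting the copper in compression and the invar in tension. With no external load the two internal forces are equal and opposite, magnitude P.
Setting the final lengths equal and cancelling L: (α₁ − α₂)ΔT = P/(A₁E₁) + P/(A₂E₂).
|α₁ − α₂|·ΔT = 15×10⁻⁶ × 137 = 0.002055.
1/(A₁E₁) + 1/(A₂E₂) = 1/(2475×140×10³) + 1/(1150×114×10³) = 1.051×10⁻⁸ N⁻¹.
P = 0.002055 / 1.051×10⁻⁸ = 195500 N = 195.5 kN.
σ_{copper} = P/A₂ = 195500/1150 = 170 MPa, compressive.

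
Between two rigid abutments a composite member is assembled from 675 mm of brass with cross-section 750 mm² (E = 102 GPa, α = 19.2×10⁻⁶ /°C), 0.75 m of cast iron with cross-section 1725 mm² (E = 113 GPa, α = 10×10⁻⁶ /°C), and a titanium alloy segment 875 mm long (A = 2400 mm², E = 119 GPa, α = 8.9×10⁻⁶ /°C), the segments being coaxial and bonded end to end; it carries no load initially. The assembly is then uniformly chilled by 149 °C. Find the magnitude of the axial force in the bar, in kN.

P ≈ 267 kN (tensile)

Free thermal contraction of the whole bar: Σ αᵢΔT Lᵢ = 19.2×10⁻⁶×149×675 + 10×10⁻⁶×149×750 + 8.9×10⁻⁶×149×875 = 4.209 mm.
The walls prevent any net length change, so an axial force P (same in every segment) develops. Compatibility: P · Σ Lᵢ/(AᵢEᵢ) = δ_free.
The series flexibility is Σ Lᵢ/(AᵢEᵢ) = 675/(750×102×10³) + 750/(1725×113×10³) + 875/(2400×119×10³) = 1.573×10⁻⁵ mm/N.
Hence P = δ_free / Σ(L/AE) = 4.209/1.573×10⁻⁵ = 267.5 kN (tensile).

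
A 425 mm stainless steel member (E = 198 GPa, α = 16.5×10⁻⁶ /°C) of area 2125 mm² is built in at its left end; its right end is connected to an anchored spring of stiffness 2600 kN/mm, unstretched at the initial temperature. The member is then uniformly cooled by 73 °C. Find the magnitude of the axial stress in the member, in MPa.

σ ≈ 173 MPa (tensile)

The unrestrained thermal change is αΔT L = 16.5×10⁻⁶ × 73 × 425 = 0.5119 mm.
With a force P in the spring, the elastic change of the member is PL/(AE) and that of the spring is P/k; compatibility requires their sum to equal δ_free.
So P = δ_free / [L/(AE) + 1/k] = 0.5119 / [ 425/(2125×198×10³) + 1/(2600×10³) ].
P = 0.5119 / 1.395×10⁻⁶ = 367000 N.
σ = P/A = 367000/2125 = 172.7 MPa.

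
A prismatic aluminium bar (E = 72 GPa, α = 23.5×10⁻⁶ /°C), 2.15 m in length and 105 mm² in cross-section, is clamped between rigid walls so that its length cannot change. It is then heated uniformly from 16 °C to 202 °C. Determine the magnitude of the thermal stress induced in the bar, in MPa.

The supports are rigid, so the total axial strain is zero. The restrained thermal strain is ε = αΔT = 23.5×10⁻⁶ × 186 = 4371×10⁻⁶.
Hence σ = E·αΔT = 72×10³ × 4371×10⁻⁶ = 314.7 MPa, compressive.

σ ≈ 315 MPa (compressive)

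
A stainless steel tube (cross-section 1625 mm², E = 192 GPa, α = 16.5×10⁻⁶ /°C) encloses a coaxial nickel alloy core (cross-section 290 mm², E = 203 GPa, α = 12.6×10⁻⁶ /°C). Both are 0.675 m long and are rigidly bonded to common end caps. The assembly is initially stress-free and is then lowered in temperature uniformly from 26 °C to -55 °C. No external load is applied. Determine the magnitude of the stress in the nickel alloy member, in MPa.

Equilibrium of a rigid end plate with no external load gives equal and opposite internal forces ±P in the two members. Since α_{stainless steel} > α_{nickel alloy}, cooling drives the stainless steel into tension and the nickel alloy into compression.
Setting the final lengths equal and cancelling L: (α₁ − α₂)ΔT = P/(A₁E₁) + P/(A₂E₂).
|α₁ − α₂|·ΔT = 3.9×10⁻⁶ × 81 = 0.0003159.
1/(A₁E₁) + 1/(A₂E₂) = 1/(1625×192×10³) + 1/(290×203×10³) = 2.019×10⁻⁸ N⁻¹.
So P = 0.0003159 / 2.019×10⁻⁸ = 15.65 kN.
σ_{nickel alloy} = P/A₂ = 15650/290 = 53.95 MPa, compressive.

σ ≈ 53.9 MPa (compressive)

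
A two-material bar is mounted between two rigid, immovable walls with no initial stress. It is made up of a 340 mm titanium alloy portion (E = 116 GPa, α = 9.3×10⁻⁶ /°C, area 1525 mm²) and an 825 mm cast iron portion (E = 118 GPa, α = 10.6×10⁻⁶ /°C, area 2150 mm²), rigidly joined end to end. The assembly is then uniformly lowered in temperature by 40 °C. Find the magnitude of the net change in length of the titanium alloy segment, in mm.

|ΔL| ≈ 0.0504 mm

If the supports were absent, the total length change would be Σ αᵢΔT Lᵢ = 9.3×10⁻⁶×40×340 + 10.6×10⁻⁶×40×825 = 0.4763 mm.
Since the ends are fixed, an axial force P builds up, equal in every segment, with P · Σ Lᵢ/(AᵢEᵢ) = δ_free.
The series flexibility is Σ Lᵢ/(AᵢEᵢ) = 340/(1525×116×10³) + 825/(2150×118×10³) = 5.174×10⁻⁶ mm/N.
P = 0.4763 / 5.174×10⁻⁶ = 92060 N = 92.06 kN, tensile.
For the titanium alloy segment, free thermal change = 9.3×10⁻⁶×40×340 = 0.1265 mm and elastic change from P = 92060×340/(1525×116×10³) = 0.1769 mm; these oppose, so the net change is 0.0504 mm (segment lengthens).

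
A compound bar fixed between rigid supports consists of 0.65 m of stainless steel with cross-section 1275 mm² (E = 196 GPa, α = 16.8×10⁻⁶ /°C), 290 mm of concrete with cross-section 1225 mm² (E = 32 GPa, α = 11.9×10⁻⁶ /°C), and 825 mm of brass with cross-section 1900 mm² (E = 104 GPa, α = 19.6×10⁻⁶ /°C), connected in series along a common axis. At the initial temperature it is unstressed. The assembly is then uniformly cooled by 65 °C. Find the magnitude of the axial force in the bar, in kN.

P ≈ 140 kN (tensile)

Free thermal contraction of the whole bar: Σ αᵢΔT Lᵢ = 16.8×10⁻⁶×65×650 + 11.9×10⁻⁶×65×290 + 19.6×10⁻⁶×65×825 = 1.985 mm.
Since the ends are fixed, an axial force P builds up, equal in every segment, with P · Σ Lᵢ/(AᵢEᵢ) = δ_free.
The series flexibility is Σ Lᵢ/(AᵢEᵢ) = 650/(1275×196×10³) + 290/(1225×32×10³) + 825/(1900×104×10³) = 1.417×10⁻⁵ mm/N.
Hence P = δ_free / Σ(L/AE) = 1.985/1.417×10⁻⁵ = 140.1 kN (tensile).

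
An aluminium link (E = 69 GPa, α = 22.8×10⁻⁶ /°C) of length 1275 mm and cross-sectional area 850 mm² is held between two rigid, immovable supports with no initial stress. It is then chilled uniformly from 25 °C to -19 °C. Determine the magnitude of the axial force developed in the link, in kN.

With zero net strain, σ = E·αΔT = 69 GPa × 22.8×10⁻⁶ × 44 = 69.22 MPa.
Axial force P = σA = 69.22 × 850 = 58840 N = 58.84 kN, tensile.

P ≈ 58.8 kN (tensile)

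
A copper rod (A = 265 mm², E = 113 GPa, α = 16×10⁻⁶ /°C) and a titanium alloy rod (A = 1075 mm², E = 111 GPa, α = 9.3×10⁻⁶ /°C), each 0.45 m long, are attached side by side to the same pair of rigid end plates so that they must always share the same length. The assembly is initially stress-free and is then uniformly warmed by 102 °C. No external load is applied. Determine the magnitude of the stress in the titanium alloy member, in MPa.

The copper has the larger α, so on heating it would change length more than the titanium alloy if both were free. The rigid plates force a common final length, so the copper is put into compression and the titanium alloy into tension, with equal and opposite forces P (no external load).
Equating the net (thermal + elastic) strains gives |α₁ − α₂|·ΔT = P·[1/(A₁E₁) + 1/(A₂E₂)].
|α₁ − α₂|·ΔT = 6.7×10⁻⁶ × 102 = 0.0006834.
1/(A₁E₁) + 1/(A₂E₂) = 1/(265×113×10³) + 1/(1075×111×10³) = 4.178×10⁻⁸ N⁻¹.
P = 0.0006834 / 4.178×10⁻⁸ = 16360 N = 16.36 kN.
σ_{titanium alloy} = P/A₂ = 16360/1075 = 15.22 MPa, tensile.

σ ≈ 15.2 MPa (tensile)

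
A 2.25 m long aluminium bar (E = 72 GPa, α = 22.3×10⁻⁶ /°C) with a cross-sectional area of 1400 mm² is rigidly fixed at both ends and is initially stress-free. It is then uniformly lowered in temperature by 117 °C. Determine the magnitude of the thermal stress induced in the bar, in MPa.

Because both ends are immovable the net strain is zero, and the suppressed thermal strain is αΔT = 22.3×10⁻⁶ × 117 = 2609.1×10⁻⁶.
The stress required to suppress this strain is σ = Eε = 72×10³ × 2609.1×10⁻⁶ = 187.9 MPa, tensile since the bar is trying to contract.

σ ≈ 188 MPa (tensile)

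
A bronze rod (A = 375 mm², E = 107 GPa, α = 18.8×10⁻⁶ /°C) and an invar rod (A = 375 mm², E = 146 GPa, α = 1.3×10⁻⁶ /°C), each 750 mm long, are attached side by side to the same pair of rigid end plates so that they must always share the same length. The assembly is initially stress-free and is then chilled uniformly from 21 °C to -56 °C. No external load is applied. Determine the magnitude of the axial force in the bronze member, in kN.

P ≈ 31.2 kN (tensile in the bronze)

Equilibrium of a rigid end plate with no external load gives equal and opposite internal forces ±P in the two members. Since α_{bronze} > α_{invar}, cooling drives the bronze into tension and the invar into compression.
Compatibility of the two members (thermal + elastic change equal): (α₁ − α₂)ΔT = P·[1/(A₁E₁) + 1/(A₂E₂)].
|α₁ − α₂|·ΔT = 17.5×10⁻⁶ × 77 = 0.001347.
1/(A₁E₁) + 1/(A₂E₂) = 1/(375×107×10³) + 1/(375×146×10³) = 4.319×10⁻⁸ N⁻¹.
So P = 0.001347 / 4.319×10⁻⁸ = 31.2 kN.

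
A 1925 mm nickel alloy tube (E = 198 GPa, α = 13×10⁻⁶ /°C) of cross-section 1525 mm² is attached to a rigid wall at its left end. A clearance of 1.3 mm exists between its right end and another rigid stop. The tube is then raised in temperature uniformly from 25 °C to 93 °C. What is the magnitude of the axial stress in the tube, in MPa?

Free thermal elongation = αΔT L = 13×10⁻⁶ × 68 × 1925 = 1.702 mm.
The gap closes (δ_free > 1.3 mm) and the wall then resists a further 1.702 − 1.3 = 0.4017 mm of expansion.
That suppressed elongation corresponds to σ = E·Δ/L = 198×10³ × 0.4017/1925 = 41.32 MPa.

σ ≈ 41.3 MPa (compressive)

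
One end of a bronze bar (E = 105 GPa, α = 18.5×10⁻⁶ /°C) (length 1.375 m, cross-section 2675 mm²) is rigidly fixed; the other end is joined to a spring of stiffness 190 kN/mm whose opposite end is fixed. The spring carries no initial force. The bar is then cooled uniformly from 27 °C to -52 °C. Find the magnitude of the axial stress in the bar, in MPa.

σ ≈ 74 MPa (tensile)

Free thermal contraction: δ_free = αΔT L = 18.5×10⁻⁶ × 79 × 1375 = 2.01 mm.
Let P be the tensile force in the spring. The bar extends elastically by PL/(AE) and the spring stretches by P/k; together these equal δ_free.
P [ L/(AE) + 1/k ] = δ_free → P [ 1375/(2675×105×10³) + 1/(190×10³) ] = 2.01.
P = 2.01 / 1.016×10⁻⁵ = 197800 N.
σ = P/A = 197800/2675 = 73.95 MPa.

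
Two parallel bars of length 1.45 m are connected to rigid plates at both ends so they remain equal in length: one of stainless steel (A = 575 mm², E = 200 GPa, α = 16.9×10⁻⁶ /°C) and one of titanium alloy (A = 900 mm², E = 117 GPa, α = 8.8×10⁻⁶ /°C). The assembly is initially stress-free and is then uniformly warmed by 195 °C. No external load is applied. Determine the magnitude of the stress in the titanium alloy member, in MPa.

Both members must finish at the same length. With the larger α, the stainless steel tends to over-expand; the plates restrain it, putting the stainless steel in compression and the titanium alloy in tension. With no external load the two internal forces are equal and opposite, magnitude P.
Compatibility of the two members (thermal + elastic change equal): (α₁ − α₂)ΔT = P·[1/(A₁E₁) + 1/(A₂E₂)].
|α₁ − α₂|·ΔT = 8.1×10⁻⁶ × 195 = 0.001579.
1/(A₁E₁) + 1/(A₂E₂) = 1/(575×200×10³) + 1/(900×117×10³) = 1.819×10⁻⁸ N⁻¹.
So P = 0.001579 / 1.819×10⁻⁸ = 86.82 kN.
σ_{titanium alloy} = P/A₂ = 86820/900 = 96.47 MPa, tensile.

σ ≈ 96.5 MPa (tensile)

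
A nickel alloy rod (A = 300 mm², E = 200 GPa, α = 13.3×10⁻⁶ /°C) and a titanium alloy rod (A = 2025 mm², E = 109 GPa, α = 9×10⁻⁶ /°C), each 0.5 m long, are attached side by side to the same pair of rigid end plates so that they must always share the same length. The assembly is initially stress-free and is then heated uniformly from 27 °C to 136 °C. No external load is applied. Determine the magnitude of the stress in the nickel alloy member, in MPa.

σ ≈ 73.7 MPa (compressive)

Equilibrium of a rigid end plate with no external load gives equal and opposite internal forces ±P in the two members. Since α_{nickel alloy} > α_{titanium alloy}, heating drives the nickel alloy into compression and the titanium alloy into tension.
Equating the net (thermal + elastic) strains gives |α₁ − α₂|·ΔT = P·[1/(A₁E₁) + 1/(A₂E₂)].
|α₁ − α₂|·ΔT = 4.3×10⁻⁶ × 109 = 0.0004687.
1/(A₁E₁) + 1/(A₂E₂) = 1/(300×200×10³) + 1/(2025×109×10³) = 2.12×10⁻⁸ N⁻¹.
P = 0.0004687 / 2.12×10⁻⁸ = 22110 N = 22.11 kN.
σ_{nickel alloy} = P/A₁ = 22110/300 = 73.7 MPa, compressive.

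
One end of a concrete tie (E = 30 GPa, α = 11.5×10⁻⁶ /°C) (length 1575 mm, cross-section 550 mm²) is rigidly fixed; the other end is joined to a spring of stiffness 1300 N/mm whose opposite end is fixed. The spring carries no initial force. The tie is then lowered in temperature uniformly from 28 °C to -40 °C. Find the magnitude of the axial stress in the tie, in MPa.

σ ≈ 2.59 MPa (tensile)

Free thermal contraction: δ_free = αΔT L = 11.5×10⁻⁶ × 68 × 1575 = 1.232 mm.
Let P be the tensile force in the spring. The tie extends elastically by PL/(AE) and the spring stretches by P/k; together these equal δ_free.
So P = δ_free / [L/(AE) + 1/k] = 1.232 / [ 1575/(550×30×10³) + 1/(1300) ].
P = 1.232 / 0.0008647 = 1424 N.
σ = P/A = 1424/550 = 2.59 MPa.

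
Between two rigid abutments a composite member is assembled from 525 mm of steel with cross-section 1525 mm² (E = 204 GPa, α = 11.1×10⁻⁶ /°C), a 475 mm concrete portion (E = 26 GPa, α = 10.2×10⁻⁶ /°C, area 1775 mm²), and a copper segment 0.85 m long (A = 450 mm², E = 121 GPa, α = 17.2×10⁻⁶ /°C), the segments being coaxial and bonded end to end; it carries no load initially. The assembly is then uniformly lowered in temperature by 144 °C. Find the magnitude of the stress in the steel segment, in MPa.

σ ≈ 86.6 MPa (tensile)

With the walls removed the bar would change length by δ_free = Σ αᵢΔT Lᵢ = 11.1×10⁻⁶×144×525 + 10.2×10⁻⁶×144×475 + 17.2×10⁻⁶×144×850 = 3.642 mm.
The walls prevent any net length change, so an axial force P (same in every segment) develops. Compatibility: P · Σ Lᵢ/(AᵢEᵢ) = δ_free.
The series flexibility is Σ Lᵢ/(AᵢEᵢ) = 525/(1525×204×10³) + 475/(1775×26×10³) + 850/(450×121×10³) = 2.759×10⁻⁵ mm/N.
P = 3.642 / 2.759×10⁻⁵ = 132000 N = 132 kN, tensile.
σ_{steel} = P / A = 132000 / 1525 = 86.56 MPa.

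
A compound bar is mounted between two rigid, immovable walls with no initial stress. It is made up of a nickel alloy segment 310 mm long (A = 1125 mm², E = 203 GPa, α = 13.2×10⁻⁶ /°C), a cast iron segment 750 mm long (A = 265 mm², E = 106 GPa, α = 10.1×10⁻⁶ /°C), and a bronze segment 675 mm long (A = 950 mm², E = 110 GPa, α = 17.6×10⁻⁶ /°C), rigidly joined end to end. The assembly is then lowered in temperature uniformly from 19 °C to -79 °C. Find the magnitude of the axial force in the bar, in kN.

If the supports were absent, the total length change would be Σ αᵢΔT Lᵢ = 13.2×10⁻⁶×98×310 + 10.1×10⁻⁶×98×750 + 17.6×10⁻⁶×98×675 = 2.308 mm.
Since the ends are fixed, an axial force P builds up, equal in every segment, with P · Σ Lᵢ/(AᵢEᵢ) = δ_free.
Σ Lᵢ/(AᵢEᵢ) = 310/(1125×203×10³) + 750/(265×106×10³) + 675/(950×110×10³) = 3.452×10⁻⁵ mm/N.
P = 2.308 / 3.452×10⁻⁵ = 66850 N = 66.85 kN, tensile.

P ≈ 66.9 kN (tensile)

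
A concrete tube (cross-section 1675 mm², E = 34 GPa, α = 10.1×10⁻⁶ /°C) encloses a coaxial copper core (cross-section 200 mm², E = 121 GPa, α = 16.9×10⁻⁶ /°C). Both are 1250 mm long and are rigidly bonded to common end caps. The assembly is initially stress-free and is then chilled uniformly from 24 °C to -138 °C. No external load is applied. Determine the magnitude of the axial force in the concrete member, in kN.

P ≈ 18.7 kN (compressive in the concrete)

Both members must finish at the same length. With the larger α, the copper tends to over-contract; the plates restrain it, putting the copper in tension and the concrete in compression. With no external load the two internal forces are equal and opposite, magnitude P.
Equating the net (thermal + elastic) strains gives |α₁ − α₂|·ΔT = P·[1/(A₁E₁) + 1/(A₂E₂)].
|α₁ − α₂|·ΔT = 6.8×10⁻⁶ × 162 = 0.001102.
1/(A₁E₁) + 1/(A₂E₂) = 1/(1675×34×10³) + 1/(200×121×10³) = 5.888×10⁻⁸ N⁻¹.
So P = 0.001102 / 5.888×10⁻⁸ = 18.71 kN.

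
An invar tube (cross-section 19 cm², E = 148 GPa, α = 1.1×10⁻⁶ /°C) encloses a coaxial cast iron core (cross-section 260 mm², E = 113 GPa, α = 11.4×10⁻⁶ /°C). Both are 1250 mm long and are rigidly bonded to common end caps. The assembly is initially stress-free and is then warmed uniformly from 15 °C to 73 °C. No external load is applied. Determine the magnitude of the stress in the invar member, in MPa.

The cast iron has the larger α, so on heating it would change length more than the invar if both were free. The rigid plates force a common final length, so the cast iron is put into compression and the invar into tension, with equal and opposite forces P (no external load).
Setting the final lengths equal and cancelling L: (α₁ − α₂)ΔT = P/(A₁E₁) + P/(A₂E₂).
|α₁ − α₂|·ΔT = 10.3×10⁻⁶ × 58 = 0.0005974.
1/(A₁E₁) + 1/(A₂E₂) = 1/(1900×148×10³) + 1/(260×113×10³) = 3.759×10⁻⁸ N⁻¹.
So P = 0.0005974 / 3.759×10⁻⁸ = 15.89 kN.
σ_{invar} = P/A₁ = 15890/1900 = 8.364 MPa, tensile.

σ ≈ 8.36 MPa (tensile)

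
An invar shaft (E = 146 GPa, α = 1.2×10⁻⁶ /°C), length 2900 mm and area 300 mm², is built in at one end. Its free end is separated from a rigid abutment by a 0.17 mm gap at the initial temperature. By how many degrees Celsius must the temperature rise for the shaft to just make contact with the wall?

Contact occurs when the free expansion equals the gap: αΔT L = 0.17 mm.
ΔT = 0.17 / (1.2×10⁻⁶ × 2900) = 48.85 °C.

ΔT ≈ 48.9 °C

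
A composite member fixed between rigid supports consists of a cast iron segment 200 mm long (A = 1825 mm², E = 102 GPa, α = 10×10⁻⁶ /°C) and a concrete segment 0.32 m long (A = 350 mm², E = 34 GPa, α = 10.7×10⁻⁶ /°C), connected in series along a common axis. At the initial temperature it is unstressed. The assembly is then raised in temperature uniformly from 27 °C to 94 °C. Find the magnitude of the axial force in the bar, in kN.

Free thermal expansion of the whole bar: Σ αᵢΔT Lᵢ = 10×10⁻⁶×67×200 + 10.7×10⁻⁶×67×320 = 0.3634 mm.
The rigid supports impose zero overall length change; the single axial force P common to all segments must satisfy P Σ Lᵢ/(AᵢEᵢ) = δ_free.
Σ Lᵢ/(AᵢEᵢ) = 200/(1825×102×10³) + 320/(350×34×10³) = 2.797×10⁻⁵ mm/N.
So P = 0.3634 / 2.797×10⁻⁵ = 13 kN, compressive.

P ≈ 13 kN (compressive)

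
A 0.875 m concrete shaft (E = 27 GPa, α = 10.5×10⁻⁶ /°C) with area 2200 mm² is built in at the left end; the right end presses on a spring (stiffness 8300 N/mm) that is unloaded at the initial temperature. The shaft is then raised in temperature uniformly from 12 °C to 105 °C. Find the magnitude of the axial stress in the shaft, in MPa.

σ ≈ 2.87 MPa (compressive)

Free thermal expansion: δ_free = αΔT L = 10.5×10⁻⁶ × 93 × 875 = 0.8544 mm.
With a force P in the spring, the elastic change of the shaft is PL/(AE) and that of the spring is P/k; compatibility requires their sum to equal δ_free.
P [ L/(AE) + 1/k ] = δ_free → P [ 875/(2200×27×10³) + 1/(8300) ] = 0.8544.
P = 0.8544 / 0.0001352 = 6319 N.
σ = P/A = 6319/2200 = 2.872 MPa.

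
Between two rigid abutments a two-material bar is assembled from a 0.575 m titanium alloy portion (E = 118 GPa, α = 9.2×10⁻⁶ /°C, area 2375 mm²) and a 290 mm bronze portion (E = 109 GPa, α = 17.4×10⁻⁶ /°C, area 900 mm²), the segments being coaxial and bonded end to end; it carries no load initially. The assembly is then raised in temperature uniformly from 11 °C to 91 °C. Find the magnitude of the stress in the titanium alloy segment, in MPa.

σ ≈ 69.5 MPa (compressive)

Free thermal expansion of the whole bar: Σ αᵢΔT Lᵢ = 9.2×10⁻⁶×80×575 + 17.4×10⁻⁶×80×290 = 0.8269 mm.
The walls prevent any net length change, so an axial force P (same in every segment) develops. Compatibility: P · Σ Lᵢ/(AᵢEᵢ) = δ_free.
The series flexibility is Σ Lᵢ/(AᵢEᵢ) = 575/(2375×118×10³) + 290/(900×109×10³) = 5.008×10⁻⁶ mm/N.
So P = 0.8269 / 5.008×10⁻⁶ = 165.1 kN, compressive.
σ_{titanium alloy} = P / A = 165100 / 2375 = 69.52 MPa.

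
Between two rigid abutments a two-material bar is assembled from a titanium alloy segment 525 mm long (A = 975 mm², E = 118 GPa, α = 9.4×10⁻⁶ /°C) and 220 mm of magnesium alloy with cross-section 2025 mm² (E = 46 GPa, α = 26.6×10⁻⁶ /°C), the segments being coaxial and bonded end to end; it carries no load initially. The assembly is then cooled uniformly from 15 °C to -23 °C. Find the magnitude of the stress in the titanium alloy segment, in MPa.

With the walls removed the bar would change length by δ_free = Σ αᵢΔT Lᵢ = 9.4×10⁻⁶×38×525 + 26.6×10⁻⁶×38×220 = 0.4099 mm.
The walls prevent any net length change, so an axial force P (same in every segment) develops. Compatibility: P · Σ Lᵢ/(AᵢEᵢ) = δ_free.
The series flexibility is Σ Lᵢ/(AᵢEᵢ) = 525/(975×118×10³) + 220/(2025×46×10³) = 6.925×10⁻⁶ mm/N.
P = 0.4099 / 6.925×10⁻⁶ = 59190 N = 59.19 kN, tensile.
σ_{titanium alloy} = P / A = 59190 / 975 = 60.71 MPa.

σ ≈ 60.7 MPa (tensile)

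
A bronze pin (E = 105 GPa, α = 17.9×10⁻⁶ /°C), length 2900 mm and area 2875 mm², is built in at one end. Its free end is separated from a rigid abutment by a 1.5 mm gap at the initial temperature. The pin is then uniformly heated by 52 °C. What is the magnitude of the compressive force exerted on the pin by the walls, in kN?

P ≈ 125 kN

Free thermal elongation = αΔT L = 17.9×10⁻⁶ × 52 × 2900 = 2.699 mm.
The gap closes (δ_free > 1.5 mm) and the wall then resists a further 2.699 − 1.5 = 1.199 mm of expansion.
That suppressed elongation corresponds to σ = E·Δ/L = 105×10³ × 1.199/2900 = 43.42 MPa.
P = σA = 43.42 × 2875 = 124.8 kN.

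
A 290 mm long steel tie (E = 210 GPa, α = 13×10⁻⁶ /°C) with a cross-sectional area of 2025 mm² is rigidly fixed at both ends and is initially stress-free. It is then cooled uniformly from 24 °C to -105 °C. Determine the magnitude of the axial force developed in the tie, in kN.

Full restraint means ε = 0, so the stress is σ = EαΔT = 210×10³ × 13×10⁻⁶ × 129 = 352.2 MPa.
P = AEαΔT = 2025 × 210×10³ × 13×10⁻⁶ × 129 = 713.1 kN (tensile).

P ≈ 713 kN (tensile)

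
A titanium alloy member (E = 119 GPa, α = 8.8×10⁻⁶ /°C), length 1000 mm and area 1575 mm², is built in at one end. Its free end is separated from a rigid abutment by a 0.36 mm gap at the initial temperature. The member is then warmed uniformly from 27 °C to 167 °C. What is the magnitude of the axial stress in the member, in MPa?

σ ≈ 104 MPa (compressive)

Unrestrained expansion: δ_free = αΔT L = 8.8×10⁻⁶ × 140 × 1000 = 1.232 mm.
The gap closes (δ_free > 0.36 mm) and the wall then resists a further 1.232 − 0.36 = 0.872 mm of expansion.
So σ = E(δ_free − g)/L = 119×10³ × 0.872/1000 = 103.8 MPa.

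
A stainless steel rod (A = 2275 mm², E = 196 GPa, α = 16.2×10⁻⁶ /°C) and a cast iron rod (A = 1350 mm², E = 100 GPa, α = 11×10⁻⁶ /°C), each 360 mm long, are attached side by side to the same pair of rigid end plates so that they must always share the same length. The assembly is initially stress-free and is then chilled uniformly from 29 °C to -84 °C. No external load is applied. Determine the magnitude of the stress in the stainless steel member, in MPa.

Equilibrium of a rigid end plate with no external load gives equal and opposite internal forces ±P in the two members. Since α_{stainless steel} > α_{cast iron}, cooling drives the stainless steel into tension and the cast iron into compression.
Setting the final lengths equal and cancelling L: (α₁ − α₂)ΔT = P/(A₁E₁) + P/(A₂E₂).
|α₁ − α₂|·ΔT = 5.2×10⁻⁶ × 113 = 0.0005876.
1/(A₁E₁) + 1/(A₂E₂) = 1/(2275×196×10³) + 1/(1350×100×10³) = 9.65×10⁻⁹ N⁻¹.
So P = 0.0005876 / 9.65×10⁻⁹ = 60.89 kN.
σ_{stainless steel} = P/A₁ = 60890/2275 = 26.77 MPa, tensile.

σ ≈ 26.8 MPa (tensile)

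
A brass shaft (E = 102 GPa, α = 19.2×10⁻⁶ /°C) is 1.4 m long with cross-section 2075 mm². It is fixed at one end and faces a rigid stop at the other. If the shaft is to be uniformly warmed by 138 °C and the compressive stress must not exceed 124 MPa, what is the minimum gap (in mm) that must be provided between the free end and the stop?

g ≈ 2.01 mm

With no wall the shaft would lengthen by αΔT L = 19.2×10⁻⁶ × 138 × 1400 = 3.709 mm.
At the allowable stress the elastic shortening the wall may impose is σL/E = 124 × 1400 / (102×10³) = 1.702 mm.
So the gap has to take up the difference, g_min = δ_free − σL/E = 3.709 − 1.702 = 2.007 mm.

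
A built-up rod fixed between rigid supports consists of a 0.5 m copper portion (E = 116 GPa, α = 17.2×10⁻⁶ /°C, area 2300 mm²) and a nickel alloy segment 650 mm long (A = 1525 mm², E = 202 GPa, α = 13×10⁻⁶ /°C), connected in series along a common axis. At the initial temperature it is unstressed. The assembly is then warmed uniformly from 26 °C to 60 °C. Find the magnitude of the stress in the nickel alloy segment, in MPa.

σ ≈ 95.4 MPa (compressive)

Free thermal expansion of the whole bar: Σ αᵢΔT Lᵢ = 17.2×10⁻⁶×34×500 + 13×10⁻⁶×34×650 = 0.5797 mm.
The walls prevent any net length change, so an axial force P (same in every segment) develops. Compatibility: P · Σ Lᵢ/(AᵢEᵢ) = δ_free.
The series flexibility is Σ Lᵢ/(AᵢEᵢ) = 500/(2300×116×10³) + 650/(1525×202×10³) = 3.984×10⁻⁶ mm/N.
So P = 0.5797 / 3.984×10⁻⁶ = 145.5 kN, compressive.
σ_{nickel alloy} = P / A = 145500 / 1525 = 95.41 MPa.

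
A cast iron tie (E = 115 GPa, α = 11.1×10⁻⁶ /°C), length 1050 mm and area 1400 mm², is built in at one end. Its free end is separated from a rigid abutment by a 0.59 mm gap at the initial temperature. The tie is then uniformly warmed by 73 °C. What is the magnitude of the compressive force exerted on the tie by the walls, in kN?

Free thermal elongation = αΔT L = 11.1×10⁻⁶ × 73 × 1050 = 0.8508 mm.
After closing the 0.59 mm clearance, 0.8508 − 0.59 = 0.2608 mm of expansion remains to be suppressed by the wall.
That suppressed elongation corresponds to σ = E·Δ/L = 115×10³ × 0.2608/1050 = 28.57 MPa.
Force on the wall = σA = 28.57 × 1400 mm² = 39.99 kN.

P ≈ 40 kN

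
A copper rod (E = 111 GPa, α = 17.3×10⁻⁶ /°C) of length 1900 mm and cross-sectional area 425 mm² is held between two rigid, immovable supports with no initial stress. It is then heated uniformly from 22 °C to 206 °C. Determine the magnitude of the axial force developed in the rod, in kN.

With zero net strain, σ = E·αΔT = 111 GPa × 17.3×10⁻⁶ × 184 = 353.3 MPa.
P = AEαΔT = 425 × 111×10³ × 17.3×10⁻⁶ × 184 = 150.2 kN (compressive).

P ≈ 150 kN (compressive)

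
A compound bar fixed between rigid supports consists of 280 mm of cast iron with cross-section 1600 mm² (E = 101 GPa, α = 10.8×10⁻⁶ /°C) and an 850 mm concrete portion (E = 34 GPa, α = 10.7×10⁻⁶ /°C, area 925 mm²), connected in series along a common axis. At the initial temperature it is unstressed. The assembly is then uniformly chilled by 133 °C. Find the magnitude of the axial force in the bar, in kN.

P ≈ 56 kN (tensile)

Free thermal contraction of the whole bar: Σ αᵢΔT Lᵢ = 10.8×10⁻⁶×133×280 + 10.7×10⁻⁶×133×850 = 1.612 mm.
The rigid supports impose zero overall length change; the single axial force P common to all segments must satisfy P Σ Lᵢ/(AᵢEᵢ) = δ_free.
The series flexibility is Σ Lᵢ/(AᵢEᵢ) = 280/(1600×101×10³) + 850/(925×34×10³) = 2.876×10⁻⁵ mm/N.
Hence P = δ_free / Σ(L/AE) = 1.612/2.876×10⁻⁵ = 56.04 kN (tensile).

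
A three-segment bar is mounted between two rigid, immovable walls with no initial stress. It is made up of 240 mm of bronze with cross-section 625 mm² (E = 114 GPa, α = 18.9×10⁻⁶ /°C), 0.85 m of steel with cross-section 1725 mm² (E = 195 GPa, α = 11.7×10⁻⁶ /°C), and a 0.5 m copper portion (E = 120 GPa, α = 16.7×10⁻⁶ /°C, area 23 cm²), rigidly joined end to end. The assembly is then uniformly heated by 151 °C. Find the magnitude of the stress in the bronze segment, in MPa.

Free thermal expansion of the whole bar: Σ αᵢΔT Lᵢ = 18.9×10⁻⁶×151×240 + 11.7×10⁻⁶×151×850 + 16.7×10⁻⁶×151×500 = 3.447 mm.
Since the ends are fixed, an axial force P builds up, equal in every segment, with P · Σ Lᵢ/(AᵢEᵢ) = δ_free.
Σ Lᵢ/(AᵢEᵢ) = 240/(625×114×10³) + 850/(1725×195×10³) + 500/(2300×120×10³) = 7.707×10⁻⁶ mm/N.
So P = 3.447 / 7.707×10⁻⁶ = 447.3 kN, compressive.
σ_{bronze} = P / A = 447300 / 625 = 715.7 MPa.

σ ≈ 716 MPa (compressive)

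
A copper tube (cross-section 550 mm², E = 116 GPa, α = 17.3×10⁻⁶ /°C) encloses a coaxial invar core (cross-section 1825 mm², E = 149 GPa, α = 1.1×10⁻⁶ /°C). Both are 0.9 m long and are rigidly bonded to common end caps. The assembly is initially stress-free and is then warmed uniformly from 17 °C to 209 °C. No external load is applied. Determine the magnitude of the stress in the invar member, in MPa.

Equilibrium of a rigid end plate with no external load gives equal and opposite internal forces ±P in the two members. Since α_{copper} > α_{invar}, heating drives the copper into compression and the invar into tension.
Equating the net (thermal + elastic) strains gives |α₁ − α₂|·ΔT = P·[1/(A₁E₁) + 1/(A₂E₂)].
|α₁ − α₂|·ΔT = 16.2×10⁻⁶ × 192 = 0.00311.
1/(A₁E₁) + 1/(A₂E₂) = 1/(550×116×10³) + 1/(1825×149×10³) = 1.935×10⁻⁸ N⁻¹.
P = 0.00311 / 1.935×10⁻⁸ = 160700 N = 160.7 kN.
σ_{invar} = P/A₂ = 160700/1825 = 88.07 MPa, tensile.

σ ≈ 88.1 MPa (tensile)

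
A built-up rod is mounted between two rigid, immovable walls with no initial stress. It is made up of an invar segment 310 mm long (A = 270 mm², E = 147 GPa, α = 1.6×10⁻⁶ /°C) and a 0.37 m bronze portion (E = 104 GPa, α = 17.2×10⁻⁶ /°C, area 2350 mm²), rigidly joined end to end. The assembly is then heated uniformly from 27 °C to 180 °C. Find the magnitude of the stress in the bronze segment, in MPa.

σ ≈ 47.9 MPa (compressive)

Free thermal expansion of the whole bar: Σ αᵢΔT Lᵢ = 1.6×10⁻⁶×153×310 + 17.2×10⁻⁶×153×370 = 1.05 mm.
The walls prevent any net length change, so an axial force P (same in every segment) develops. Compatibility: P · Σ Lᵢ/(AᵢEᵢ) = δ_free.
Σ Lᵢ/(AᵢEᵢ) = 310/(270×147×10³) + 370/(2350×104×10³) = 9.324×10⁻⁶ mm/N.
Hence P = δ_free / Σ(L/AE) = 1.05/9.324×10⁻⁶ = 112.6 kN (compressive).
σ_{bronze} = P / A = 112600 / 2350 = 47.9 MPa.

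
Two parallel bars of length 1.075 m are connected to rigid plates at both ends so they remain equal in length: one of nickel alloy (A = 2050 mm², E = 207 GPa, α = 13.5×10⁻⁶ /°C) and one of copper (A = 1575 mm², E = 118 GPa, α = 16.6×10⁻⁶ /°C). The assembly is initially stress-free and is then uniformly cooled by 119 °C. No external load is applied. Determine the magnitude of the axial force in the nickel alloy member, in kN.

The copper has the larger α, so on cooling it would change length more than the nickel alloy if both were free. The rigid plates force a common final length, so the copper is put into tension and the nickel alloy into compression, with equal and opposite forces P (no external load).
Setting the final lengths equal and cancelling L: (α₁ − α₂)ΔT = P/(A₁E₁) + P/(A₂E₂).
|α₁ − α₂|·ΔT = 3.1×10⁻⁶ × 119 = 0.0003689.
1/(A₁E₁) + 1/(A₂E₂) = 1/(2050×207×10³) + 1/(1575×118×10³) = 7.737×10⁻⁹ N⁻¹.
P = 0.0003689 / 7.737×10⁻⁹ = 47680 N = 47.68 kN.

P ≈ 47.7 kN (compressive in the nickel alloy)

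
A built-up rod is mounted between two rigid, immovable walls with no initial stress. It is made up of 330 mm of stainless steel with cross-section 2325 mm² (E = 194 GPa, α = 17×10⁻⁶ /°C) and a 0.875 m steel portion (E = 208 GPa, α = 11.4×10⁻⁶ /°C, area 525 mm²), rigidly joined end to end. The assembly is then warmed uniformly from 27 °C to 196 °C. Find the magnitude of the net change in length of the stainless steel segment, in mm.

Free thermal expansion of the whole bar: Σ αᵢΔT Lᵢ = 17×10⁻⁶×169×330 + 11.4×10⁻⁶×169×875 = 2.634 mm.
The walls prevent any net length change, so an axial force P (same in every segment) develops. Compatibility: P · Σ Lᵢ/(AᵢEᵢ) = δ_free.
The series flexibility is Σ Lᵢ/(AᵢEᵢ) = 330/(2325×194×10³) + 875/(525×208×10³) = 8.744×10⁻⁶ mm/N.
So P = 2.634 / 8.744×10⁻⁶ = 301.2 kN, compressive.
For the stainless steel segment, free thermal change = 17×10⁻⁶×169×330 = 0.9481 mm and elastic change from P = 301200×330/(2325×194×10³) = 0.2204 mm; these oppose, so the net change is 0.728 mm (segment lengthens).

|ΔL| ≈ 0.728 mm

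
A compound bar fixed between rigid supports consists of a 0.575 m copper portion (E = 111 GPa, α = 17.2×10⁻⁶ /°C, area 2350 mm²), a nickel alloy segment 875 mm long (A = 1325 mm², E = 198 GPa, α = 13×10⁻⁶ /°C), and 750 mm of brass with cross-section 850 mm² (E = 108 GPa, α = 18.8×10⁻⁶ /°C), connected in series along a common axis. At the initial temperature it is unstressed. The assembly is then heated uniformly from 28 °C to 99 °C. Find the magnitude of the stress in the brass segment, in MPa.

With the walls removed the bar would change length by δ_free = Σ αᵢΔT Lᵢ = 17.2×10⁻⁶×71×575 + 13×10⁻⁶×71×875 + 18.8×10⁻⁶×71×750 = 2.511 mm.
Since the ends are fixed, an axial force P builds up, equal in every segment, with P · Σ Lᵢ/(AᵢEᵢ) = δ_free.
Σ Lᵢ/(AᵢEᵢ) = 575/(2350×111×10³) + 875/(1325×198×10³) + 750/(850×108×10³) = 1.371×10⁻⁵ mm/N.
So P = 2.511 / 1.371×10⁻⁵ = 183.2 kN, compressive.
σ_{brass} = P / A = 183200 / 850 = 215.5 MPa.

σ ≈ 215 MPa (compressive)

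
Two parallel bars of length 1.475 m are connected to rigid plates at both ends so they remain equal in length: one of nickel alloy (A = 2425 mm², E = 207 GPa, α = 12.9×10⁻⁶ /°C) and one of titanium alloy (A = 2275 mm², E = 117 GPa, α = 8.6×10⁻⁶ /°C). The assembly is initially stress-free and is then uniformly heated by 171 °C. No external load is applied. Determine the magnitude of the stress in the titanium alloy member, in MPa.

σ ≈ 56.2 MPa (tensile)

The nickel alloy has the larger α, so on heating it would change length more than the titanium alloy if both were free. The rigid plates force a common final length, so the nickel alloy is put into compression and the titanium alloy into tension, with equal and opposite forces P (no external load).
Setting the final lengths equal and cancelling L: (α₁ − α₂)ΔT = P/(A₁E₁) + P/(A₂E₂).
|α₁ − α₂|·ΔT = 4.3×10⁻⁶ × 171 = 0.0007353.
1/(A₁E₁) + 1/(A₂E₂) = 1/(2425×207×10³) + 1/(2275×117×10³) = 5.749×10⁻⁹ N⁻¹.
So P = 0.0007353 / 5.749×10⁻⁹ = 127.9 kN.
σ_{titanium alloy} = P/A₂ = 127900/2275 = 56.22 MPa, tensile.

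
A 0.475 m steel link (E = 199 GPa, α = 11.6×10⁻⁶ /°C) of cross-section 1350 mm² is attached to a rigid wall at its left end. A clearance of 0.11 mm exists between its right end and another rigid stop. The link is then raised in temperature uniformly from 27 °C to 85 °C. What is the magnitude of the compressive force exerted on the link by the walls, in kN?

P ≈ 119 kN

Unrestrained expansion: δ_free = αΔT L = 11.6×10⁻⁶ × 58 × 475 = 0.3196 mm.
The gap closes (δ_free > 0.11 mm) and the wall then resists a further 0.3196 − 0.11 = 0.2096 mm of expansion.
That suppressed elongation corresponds to σ = E·Δ/L = 199×10³ × 0.2096/475 = 87.8 MPa.
P = σA = 87.8 × 1350 = 118.5 kN.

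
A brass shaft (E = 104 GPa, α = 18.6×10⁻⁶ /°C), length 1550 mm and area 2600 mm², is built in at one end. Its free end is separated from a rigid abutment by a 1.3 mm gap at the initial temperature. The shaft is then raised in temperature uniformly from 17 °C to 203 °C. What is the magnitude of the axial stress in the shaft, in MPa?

Unrestrained expansion: δ_free = αΔT L = 18.6×10⁻⁶ × 186 × 1550 = 5.362 mm.
The gap closes (δ_free > 1.3 mm) and the wall then resists a further 5.362 − 1.3 = 4.062 mm of expansion.
Compatibility: PL/(AE) = 4.062 mm, so σ = P/A = E × (4.062/1550) = 272.6 MPa.

σ ≈ 273 MPa (compressive)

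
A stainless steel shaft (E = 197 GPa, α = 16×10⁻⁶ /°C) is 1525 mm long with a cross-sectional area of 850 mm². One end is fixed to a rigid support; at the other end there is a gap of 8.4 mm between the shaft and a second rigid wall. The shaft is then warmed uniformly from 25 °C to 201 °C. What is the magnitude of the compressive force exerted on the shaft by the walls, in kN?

P ≈ 0 kN

If the wall were absent the shaft would grow by αΔT L = 16×10⁻⁶ × 176 × 1525 = 4.294 mm.
This is smaller than the 8.4 mm clearance, so the shaft expands freely without reaching the stop — the stress is zero.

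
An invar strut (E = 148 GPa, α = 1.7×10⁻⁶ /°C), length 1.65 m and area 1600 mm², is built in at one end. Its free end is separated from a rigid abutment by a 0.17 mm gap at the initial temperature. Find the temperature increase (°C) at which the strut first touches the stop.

The gap closes when αΔT L = 0.17 mm, since the strut is still unstressed at that instant.
So ΔT = g/(αL) = 0.17/(1.7×10⁻⁶ × 1650) = 60.61 °C.

ΔT ≈ 60.6 °C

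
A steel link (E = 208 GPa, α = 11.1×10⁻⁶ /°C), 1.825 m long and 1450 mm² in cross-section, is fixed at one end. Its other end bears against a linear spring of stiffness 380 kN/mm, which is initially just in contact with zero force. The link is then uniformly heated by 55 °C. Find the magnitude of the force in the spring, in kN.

Free thermal expansion: δ_free = αΔT L = 11.1×10⁻⁶ × 55 × 1825 = 1.114 mm.
With a force P in the spring, the elastic change of the link is PL/(AE) and that of the spring is P/k; compatibility requires their sum to equal δ_free.
P [ L/(AE) + 1/k ] = δ_free → P [ 1825/(1450×208×10³) + 1/(380×10³) ] = 1.114.
P = 1.114 / 8.683×10⁻⁶ = 128300 N.

P ≈ 128 kN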